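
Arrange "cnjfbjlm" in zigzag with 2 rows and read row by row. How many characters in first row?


Zigzag "cnjfbjlm" into 2 rows:
Placing characters:
  'c' => row 0
  'n' => row 1
  'j' => row 0
  'f' => row 1
  'b' => row 0
  'j' => row 1
  'l' => row 0
  'm' => row 1
Rows:
  Row 0: "cjbl"
  Row 1: "nfjm"
First row length: 4

4


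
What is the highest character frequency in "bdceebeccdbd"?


Input: bdceebeccdbd
Character counts:
  'b': 3
  'c': 3
  'd': 3
  'e': 3
Maximum frequency: 3

3


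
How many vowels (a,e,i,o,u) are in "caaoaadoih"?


Input: caaoaadoih
Checking each character:
  'c' at position 0: consonant
  'a' at position 1: vowel (running total: 1)
  'a' at position 2: vowel (running total: 2)
  'o' at position 3: vowel (running total: 3)
  'a' at position 4: vowel (running total: 4)
  'a' at position 5: vowel (running total: 5)
  'd' at position 6: consonant
  'o' at position 7: vowel (running total: 6)
  'i' at position 8: vowel (running total: 7)
  'h' at position 9: consonant
Total vowels: 7

7


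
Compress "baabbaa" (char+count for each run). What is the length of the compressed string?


Input: baabbaa
Runs:
  'b' x 1 => "b1"
  'a' x 2 => "a2"
  'b' x 2 => "b2"
  'a' x 2 => "a2"
Compressed: "b1a2b2a2"
Compressed length: 8

8


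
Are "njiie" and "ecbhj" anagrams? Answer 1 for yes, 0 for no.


Strings: "njiie", "ecbhj"
Sorted first:  eiijn
Sorted second: bcehj
Differ at position 0: 'e' vs 'b' => not anagrams

0


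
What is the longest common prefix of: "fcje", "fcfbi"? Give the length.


Words: fcje, fcfbi
  Position 0: all 'f' => match
  Position 1: all 'c' => match
  Position 2: ('j', 'f') => mismatch, stop
LCP = "fc" (length 2)

2


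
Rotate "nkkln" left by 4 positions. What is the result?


Input: "nkkln", rotate left by 4
First 4 characters: "nkkl"
Remaining characters: "n"
Concatenate remaining + first: "n" + "nkkl" = "nnkkl"

nnkkl


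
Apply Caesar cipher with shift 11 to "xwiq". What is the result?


Caesar cipher: shift "xwiq" by 11
  'x' (pos 23) + 11 = pos 8 = 'i'
  'w' (pos 22) + 11 = pos 7 = 'h'
  'i' (pos 8) + 11 = pos 19 = 't'
  'q' (pos 16) + 11 = pos 1 = 'b'
Result: ihtb

ihtb


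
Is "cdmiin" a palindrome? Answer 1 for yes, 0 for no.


Input: cdmiin
Reversed: niimdc
  Compare pos 0 ('c') with pos 5 ('n'): MISMATCH
  Compare pos 1 ('d') with pos 4 ('i'): MISMATCH
  Compare pos 2 ('m') with pos 3 ('i'): MISMATCH
Result: not a palindrome

0


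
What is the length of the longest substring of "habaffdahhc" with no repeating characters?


Input: "habaffdahhc"
Sliding window (track last position of each char):
  Position 0 ('h'): window [0,0] length 1 -- new best
  Position 1 ('a'): window [0,1] length 2 -- new best
  Position 2 ('b'): window [0,2] length 3 -- new best
  Position 3 ('a'): repeat (last at 1), move window start to 2
  Position 3 ('a'): window [2,3] length 2
  Position 4 ('f'): window [2,4] length 3
  Position 5 ('f'): repeat (last at 4), move window start to 5
  Position 5 ('f'): window [5,5] length 1
  Position 6 ('d'): window [5,6] length 2
  Position 7 ('a'): window [5,7] length 3
  Position 8 ('h'): window [5,8] length 4 -- new best
  Position 9 ('h'): repeat (last at 8), move window start to 9
  Position 9 ('h'): window [9,9] length 1
  Position 10 ('c'): window [9,10] length 2
Longest substring with no repeats: "fdah" with length 4

4


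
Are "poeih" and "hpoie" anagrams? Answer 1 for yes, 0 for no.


Strings: "poeih", "hpoie"
Sorted first:  ehiop
Sorted second: ehiop
Sorted forms match => anagrams

1


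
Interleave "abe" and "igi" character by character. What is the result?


Interleaving "abe" and "igi":
  Position 0: 'a' from first, 'i' from second => "ai"
  Position 1: 'b' from first, 'g' from second => "bg"
  Position 2: 'e' from first, 'i' from second => "ei"
Result: aibgei

aibgei


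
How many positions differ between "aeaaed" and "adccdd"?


Comparing "aeaaed" and "adccdd" position by position:
  Position 0: 'a' vs 'a' => same
  Position 1: 'e' vs 'd' => DIFFER
  Position 2: 'a' vs 'c' => DIFFER
  Position 3: 'a' vs 'c' => DIFFER
  Position 4: 'e' vs 'd' => DIFFER
  Position 5: 'd' vs 'd' => same
Positions that differ: 4

4


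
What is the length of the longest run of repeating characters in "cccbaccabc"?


Input: "cccbaccabc"
Scanning for longest run:
  Position 1 ('c'): continues run of 'c', length=2
  Position 2 ('c'): continues run of 'c', length=3
  Position 3 ('b'): new char, reset run to 1
  Position 4 ('a'): new char, reset run to 1
  Position 5 ('c'): new char, reset run to 1
  Position 6 ('c'): continues run of 'c', length=2
  Position 7 ('a'): new char, reset run to 1
  Position 8 ('b'): new char, reset run to 1
  Position 9 ('c'): new char, reset run to 1
Longest run: 'c' with length 3

3


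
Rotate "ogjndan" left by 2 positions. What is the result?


Input: "ogjndan", rotate left by 2
First 2 characters: "og"
Remaining characters: "jndan"
Concatenate remaining + first: "jndan" + "og" = "jndanog"

jndanog


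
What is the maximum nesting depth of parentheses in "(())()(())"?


Input: "(())()(())"
Tracking depth:
  Position 0 '(': depth becomes 1
  Position 1 '(': depth becomes 2
  Position 2 ')': depth becomes 1
  Position 3 ')': depth becomes 0
  Position 4 '(': depth becomes 1
  Position 5 ')': depth becomes 0
  Position 6 '(': depth becomes 1
  Position 7 '(': depth becomes 2
  Position 8 ')': depth becomes 1
  Position 9 ')': depth becomes 0
Maximum depth reached: 2

2


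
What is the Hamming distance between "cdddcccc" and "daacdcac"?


Comparing "cdddcccc" and "daacdcac" position by position:
  Position 0: 'c' vs 'd' => differ
  Position 1: 'd' vs 'a' => differ
  Position 2: 'd' vs 'a' => differ
  Position 3: 'd' vs 'c' => differ
  Position 4: 'c' vs 'd' => differ
  Position 5: 'c' vs 'c' => same
  Position 6: 'c' vs 'a' => differ
  Position 7: 'c' vs 'c' => same
Total differences (Hamming distance): 6

6


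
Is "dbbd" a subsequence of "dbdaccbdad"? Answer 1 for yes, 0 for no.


Check if "dbbd" is a subsequence of "dbdaccbdad"
Greedy scan:
  Position 0 ('d'): matches sub[0] = 'd'
  Position 1 ('b'): matches sub[1] = 'b'
  Position 2 ('d'): no match needed
  Position 3 ('a'): no match needed
  Position 4 ('c'): no match needed
  Position 5 ('c'): no match needed
  Position 6 ('b'): matches sub[2] = 'b'
  Position 7 ('d'): matches sub[3] = 'd'
  Position 8 ('a'): no match needed
  Position 9 ('d'): no match needed
All 4 characters matched => is a subsequence

1


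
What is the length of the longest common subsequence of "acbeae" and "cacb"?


LCS of "acbeae" and "cacb"
DP table:
           c    a    c    b
      0    0    0    0    0
  a   0    0    1    1    1
  c   0    1    1    2    2
  b   0    1    1    2    3
  e   0    1    1    2    3
  a   0    1    2    2    3
  e   0    1    2    2    3
LCS length = dp[6][4] = 3

3


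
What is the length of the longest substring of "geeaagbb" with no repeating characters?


Input: "geeaagbb"
Sliding window (track last position of each char):
  Position 0 ('g'): window [0,0] length 1 -- new best
  Position 1 ('e'): window [0,1] length 2 -- new best
  Position 2 ('e'): repeat (last at 1), move window start to 2
  Position 2 ('e'): window [2,2] length 1
  Position 3 ('a'): window [2,3] length 2
  Position 4 ('a'): repeat (last at 3), move window start to 4
  Position 4 ('a'): window [4,4] length 1
  Position 5 ('g'): window [4,5] length 2
  Position 6 ('b'): window [4,6] length 3 -- new best
  Position 7 ('b'): repeat (last at 6), move window start to 7
  Position 7 ('b'): window [7,7] length 1
Longest substring with no repeats: "agb" with length 3

3


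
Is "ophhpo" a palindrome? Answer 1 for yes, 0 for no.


Input: ophhpo
Reversed: ophhpo
  Compare pos 0 ('o') with pos 5 ('o'): match
  Compare pos 1 ('p') with pos 4 ('p'): match
  Compare pos 2 ('h') with pos 3 ('h'): match
Result: palindrome

1


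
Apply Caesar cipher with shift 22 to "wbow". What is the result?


Caesar cipher: shift "wbow" by 22
  'w' (pos 22) + 22 = pos 18 = 's'
  'b' (pos 1) + 22 = pos 23 = 'x'
  'o' (pos 14) + 22 = pos 10 = 'k'
  'w' (pos 22) + 22 = pos 18 = 's'
Result: sxks

sxks


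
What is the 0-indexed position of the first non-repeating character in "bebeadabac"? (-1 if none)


Input: bebeadabac
Character frequencies:
  'a': 3
  'b': 3
  'c': 1
  'd': 1
  'e': 2
Scanning left to right for freq == 1:
  Position 0 ('b'): freq=3, skip
  Position 1 ('e'): freq=2, skip
  Position 2 ('b'): freq=3, skip
  Position 3 ('e'): freq=2, skip
  Position 4 ('a'): freq=3, skip
  Position 5 ('d'): unique! => answer = 5

5


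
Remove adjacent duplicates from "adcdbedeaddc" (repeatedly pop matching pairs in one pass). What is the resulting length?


Input: adcdbedeaddc
Stack-based adjacent duplicate removal:
  Read 'a': push. Stack: a
  Read 'd': push. Stack: ad
  Read 'c': push. Stack: adc
  Read 'd': push. Stack: adcd
  Read 'b': push. Stack: adcdb
  Read 'e': push. Stack: adcdbe
  Read 'd': push. Stack: adcdbed
  Read 'e': push. Stack: adcdbede
  Read 'a': push. Stack: adcdbedea
  Read 'd': push. Stack: adcdbedead
  Read 'd': matches stack top 'd' => pop. Stack: adcdbedea
  Read 'c': push. Stack: adcdbedeac
Final stack: "adcdbedeac" (length 10)

10


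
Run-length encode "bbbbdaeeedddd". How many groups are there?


Input: bbbbdaeeedddd
Scanning for consecutive runs:
  Group 1: 'b' x 4 (positions 0-3)
  Group 2: 'd' x 1 (positions 4-4)
  Group 3: 'a' x 1 (positions 5-5)
  Group 4: 'e' x 3 (positions 6-8)
  Group 5: 'd' x 4 (positions 9-12)
Total groups: 5

5


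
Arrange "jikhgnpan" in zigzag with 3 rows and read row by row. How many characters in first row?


Zigzag "jikhgnpan" into 3 rows:
Placing characters:
  'j' => row 0
  'i' => row 1
  'k' => row 2
  'h' => row 1
  'g' => row 0
  'n' => row 1
  'p' => row 2
  'a' => row 1
  'n' => row 0
Rows:
  Row 0: "jgn"
  Row 1: "ihna"
  Row 2: "kp"
First row length: 3

3


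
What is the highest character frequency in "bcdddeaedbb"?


Input: bcdddeaedbb
Character counts:
  'a': 1
  'b': 3
  'c': 1
  'd': 4
  'e': 2
Maximum frequency: 4

4


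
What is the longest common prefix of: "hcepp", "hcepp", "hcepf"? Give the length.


Words: hcepp, hcepp, hcepf
  Position 0: all 'h' => match
  Position 1: all 'c' => match
  Position 2: all 'e' => match
  Position 3: all 'p' => match
  Position 4: ('p', 'p', 'f') => mismatch, stop
LCP = "hcep" (length 4)

4


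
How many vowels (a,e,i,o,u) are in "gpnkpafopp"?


Input: gpnkpafopp
Checking each character:
  'g' at position 0: consonant
  'p' at position 1: consonant
  'n' at position 2: consonant
  'k' at position 3: consonant
  'p' at position 4: consonant
  'a' at position 5: vowel (running total: 1)
  'f' at position 6: consonant
  'o' at position 7: vowel (running total: 2)
  'p' at position 8: consonant
  'p' at position 9: consonant
Total vowels: 2

2


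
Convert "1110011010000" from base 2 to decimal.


Input: "1110011010000" in base 2
Positional expansion:
  Digit '1' (value 1) x 2^12 = 4096
  Digit '1' (value 1) x 2^11 = 2048
  Digit '1' (value 1) x 2^10 = 1024
  Digit '0' (value 0) x 2^9 = 0
  Digit '0' (value 0) x 2^8 = 0
  Digit '1' (value 1) x 2^7 = 128
  Digit '1' (value 1) x 2^6 = 64
  Digit '0' (value 0) x 2^5 = 0
  Digit '1' (value 1) x 2^4 = 16
  Digit '0' (value 0) x 2^3 = 0
  Digit '0' (value 0) x 2^2 = 0
  Digit '0' (value 0) x 2^1 = 0
  Digit '0' (value 0) x 2^0 = 0
Sum = 7376

7376


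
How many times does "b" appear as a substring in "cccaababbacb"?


Searching for "b" in "cccaababbacb"
Scanning each position:
  Position 0: "c" => no
  Position 1: "c" => no
  Position 2: "c" => no
  Position 3: "a" => no
  Position 4: "a" => no
  Position 5: "b" => MATCH
  Position 6: "a" => no
  Position 7: "b" => MATCH
  Position 8: "b" => MATCH
  Position 9: "a" => no
  Position 10: "c" => no
  Position 11: "b" => MATCH
Total occurrences: 4

4


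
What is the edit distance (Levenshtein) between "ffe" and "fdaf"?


Computing edit distance: "ffe" -> "fdaf"
DP table:
           f    d    a    f
      0    1    2    3    4
  f   1    0    1    2    3
  f   2    1    1    2    2
  e   3    2    2    2    3
Edit distance = dp[3][4] = 3

3


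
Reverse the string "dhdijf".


Input: dhdijf
Reading characters right to left:
  Position 5: 'f'
  Position 4: 'j'
  Position 3: 'i'
  Position 2: 'd'
  Position 1: 'h'
  Position 0: 'd'
Reversed: fjidhd

fjidhd


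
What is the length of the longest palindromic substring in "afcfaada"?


Input: "afcfaada"
Checking substrings for palindromes:
  [0:5] "afcfa" (len 5) => palindrome
  [1:4] "fcf" (len 3) => palindrome
  [5:8] "ada" (len 3) => palindrome
  [4:6] "aa" (len 2) => palindrome
Longest palindromic substring: "afcfa" with length 5

5


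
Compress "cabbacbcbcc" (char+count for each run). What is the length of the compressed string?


Input: cabbacbcbcc
Runs:
  'c' x 1 => "c1"
  'a' x 1 => "a1"
  'b' x 2 => "b2"
  'a' x 1 => "a1"
  'c' x 1 => "c1"
  'b' x 1 => "b1"
  'c' x 1 => "c1"
  'b' x 1 => "b1"
  'c' x 2 => "c2"
Compressed: "c1a1b2a1c1b1c1b1c2"
Compressed length: 18

18


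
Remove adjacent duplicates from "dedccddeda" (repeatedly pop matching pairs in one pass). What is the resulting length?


Input: dedccddeda
Stack-based adjacent duplicate removal:
  Read 'd': push. Stack: d
  Read 'e': push. Stack: de
  Read 'd': push. Stack: ded
  Read 'c': push. Stack: dedc
  Read 'c': matches stack top 'c' => pop. Stack: ded
  Read 'd': matches stack top 'd' => pop. Stack: de
  Read 'd': push. Stack: ded
  Read 'e': push. Stack: dede
  Read 'd': push. Stack: deded
  Read 'a': push. Stack: dededa
Final stack: "dededa" (length 6)

6


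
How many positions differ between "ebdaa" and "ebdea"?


Comparing "ebdaa" and "ebdea" position by position:
  Position 0: 'e' vs 'e' => same
  Position 1: 'b' vs 'b' => same
  Position 2: 'd' vs 'd' => same
  Position 3: 'a' vs 'e' => DIFFER
  Position 4: 'a' vs 'a' => same
Positions that differ: 1

1


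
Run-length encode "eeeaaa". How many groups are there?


Input: eeeaaa
Scanning for consecutive runs:
  Group 1: 'e' x 3 (positions 0-2)
  Group 2: 'a' x 3 (positions 3-5)
Total groups: 2

2


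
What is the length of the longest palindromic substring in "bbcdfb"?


Input: "bbcdfb"
Checking substrings for palindromes:
  [0:2] "bb" (len 2) => palindrome
Longest palindromic substring: "bb" with length 2

2


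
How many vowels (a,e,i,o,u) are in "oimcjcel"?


Input: oimcjcel
Checking each character:
  'o' at position 0: vowel (running total: 1)
  'i' at position 1: vowel (running total: 2)
  'm' at position 2: consonant
  'c' at position 3: consonant
  'j' at position 4: consonant
  'c' at position 5: consonant
  'e' at position 6: vowel (running total: 3)
  'l' at position 7: consonant
Total vowels: 3

3


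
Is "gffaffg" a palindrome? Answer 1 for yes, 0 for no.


Input: gffaffg
Reversed: gffaffg
  Compare pos 0 ('g') with pos 6 ('g'): match
  Compare pos 1 ('f') with pos 5 ('f'): match
  Compare pos 2 ('f') with pos 4 ('f'): match
Result: palindrome

1


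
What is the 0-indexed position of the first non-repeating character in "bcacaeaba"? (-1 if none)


Input: bcacaeaba
Character frequencies:
  'a': 4
  'b': 2
  'c': 2
  'e': 1
Scanning left to right for freq == 1:
  Position 0 ('b'): freq=2, skip
  Position 1 ('c'): freq=2, skip
  Position 2 ('a'): freq=4, skip
  Position 3 ('c'): freq=2, skip
  Position 4 ('a'): freq=4, skip
  Position 5 ('e'): unique! => answer = 5

5


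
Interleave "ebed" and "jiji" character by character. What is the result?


Interleaving "ebed" and "jiji":
  Position 0: 'e' from first, 'j' from second => "ej"
  Position 1: 'b' from first, 'i' from second => "bi"
  Position 2: 'e' from first, 'j' from second => "ej"
  Position 3: 'd' from first, 'i' from second => "di"
Result: ejbiejdi

ejbiejdi


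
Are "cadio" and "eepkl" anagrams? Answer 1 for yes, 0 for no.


Strings: "cadio", "eepkl"
Sorted first:  acdio
Sorted second: eeklp
Differ at position 0: 'a' vs 'e' => not anagrams

0


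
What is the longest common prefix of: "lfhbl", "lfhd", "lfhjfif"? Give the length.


Words: lfhbl, lfhd, lfhjfif
  Position 0: all 'l' => match
  Position 1: all 'f' => match
  Position 2: all 'h' => match
  Position 3: ('b', 'd', 'j') => mismatch, stop
LCP = "lfh" (length 3)

3


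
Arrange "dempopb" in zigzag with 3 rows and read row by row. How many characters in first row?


Zigzag "dempopb" into 3 rows:
Placing characters:
  'd' => row 0
  'e' => row 1
  'm' => row 2
  'p' => row 1
  'o' => row 0
  'p' => row 1
  'b' => row 2
Rows:
  Row 0: "do"
  Row 1: "epp"
  Row 2: "mb"
First row length: 2

2


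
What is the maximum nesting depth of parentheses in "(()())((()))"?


Input: "(()())((()))"
Tracking depth:
  Position 0 '(': depth becomes 1
  Position 1 '(': depth becomes 2
  Position 2 ')': depth becomes 1
  Position 3 '(': depth becomes 2
  Position 4 ')': depth becomes 1
  Position 5 ')': depth becomes 0
  Position 6 '(': depth becomes 1
  Position 7 '(': depth becomes 2
  Position 8 '(': depth becomes 3
  Position 9 ')': depth becomes 2
  Position 10 ')': depth becomes 1
  Position 11 ')': depth becomes 0
Maximum depth reached: 3

3


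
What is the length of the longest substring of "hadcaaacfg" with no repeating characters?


Input: "hadcaaacfg"
Sliding window (track last position of each char):
  Position 0 ('h'): window [0,0] length 1 -- new best
  Position 1 ('a'): window [0,1] length 2 -- new best
  Position 2 ('d'): window [0,2] length 3 -- new best
  Position 3 ('c'): window [0,3] length 4 -- new best
  Position 4 ('a'): repeat (last at 1), move window start to 2
  Position 4 ('a'): window [2,4] length 3
  Position 5 ('a'): repeat (last at 4), move window start to 5
  Position 5 ('a'): window [5,5] length 1
  Position 6 ('a'): repeat (last at 5), move window start to 6
  Position 6 ('a'): window [6,6] length 1
  Position 7 ('c'): window [6,7] length 2
  Position 8 ('f'): window [6,8] length 3
  Position 9 ('g'): window [6,9] length 4
Longest substring with no repeats: "hadc" with length 4

4


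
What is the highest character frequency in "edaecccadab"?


Input: edaecccadab
Character counts:
  'a': 3
  'b': 1
  'c': 3
  'd': 2
  'e': 2
Maximum frequency: 3

3


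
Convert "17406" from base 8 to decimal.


Input: "17406" in base 8
Positional expansion:
  Digit '1' (value 1) x 8^4 = 4096
  Digit '7' (value 7) x 8^3 = 3584
  Digit '4' (value 4) x 8^2 = 256
  Digit '0' (value 0) x 8^1 = 0
  Digit '6' (value 6) x 8^0 = 6
Sum = 7942

7942


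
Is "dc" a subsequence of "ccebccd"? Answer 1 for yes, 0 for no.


Check if "dc" is a subsequence of "ccebccd"
Greedy scan:
  Position 0 ('c'): no match needed
  Position 1 ('c'): no match needed
  Position 2 ('e'): no match needed
  Position 3 ('b'): no match needed
  Position 4 ('c'): no match needed
  Position 5 ('c'): no match needed
  Position 6 ('d'): matches sub[0] = 'd'
Only matched 1/2 characters => not a subsequence

0


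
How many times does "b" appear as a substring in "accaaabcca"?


Searching for "b" in "accaaabcca"
Scanning each position:
  Position 0: "a" => no
  Position 1: "c" => no
  Position 2: "c" => no
  Position 3: "a" => no
  Position 4: "a" => no
  Position 5: "a" => no
  Position 6: "b" => MATCH
  Position 7: "c" => no
  Position 8: "c" => no
  Position 9: "a" => no
Total occurrences: 1

1


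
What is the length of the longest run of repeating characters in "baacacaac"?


Input: "baacacaac"
Scanning for longest run:
  Position 1 ('a'): new char, reset run to 1
  Position 2 ('a'): continues run of 'a', length=2
  Position 3 ('c'): new char, reset run to 1
  Position 4 ('a'): new char, reset run to 1
  Position 5 ('c'): new char, reset run to 1
  Position 6 ('a'): new char, reset run to 1
  Position 7 ('a'): continues run of 'a', length=2
  Position 8 ('c'): new char, reset run to 1
Longest run: 'a' with length 2

2


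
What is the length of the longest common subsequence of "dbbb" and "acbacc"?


LCS of "dbbb" and "acbacc"
DP table:
           a    c    b    a    c    c
      0    0    0    0    0    0    0
  d   0    0    0    0    0    0    0
  b   0    0    0    1    1    1    1
  b   0    0    0    1    1    1    1
  b   0    0    0    1    1    1    1
LCS length = dp[4][6] = 1

1


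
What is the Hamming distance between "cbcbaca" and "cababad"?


Comparing "cbcbaca" and "cababad" position by position:
  Position 0: 'c' vs 'c' => same
  Position 1: 'b' vs 'a' => differ
  Position 2: 'c' vs 'b' => differ
  Position 3: 'b' vs 'a' => differ
  Position 4: 'a' vs 'b' => differ
  Position 5: 'c' vs 'a' => differ
  Position 6: 'a' vs 'd' => differ
Total differences (Hamming distance): 6

6


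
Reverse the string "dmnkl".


Input: dmnkl
Reading characters right to left:
  Position 4: 'l'
  Position 3: 'k'
  Position 2: 'n'
  Position 1: 'm'
  Position 0: 'd'
Reversed: lknmd

lknmd


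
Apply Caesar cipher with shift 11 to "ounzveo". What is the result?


Caesar cipher: shift "ounzveo" by 11
  'o' (pos 14) + 11 = pos 25 = 'z'
  'u' (pos 20) + 11 = pos 5 = 'f'
  'n' (pos 13) + 11 = pos 24 = 'y'
  'z' (pos 25) + 11 = pos 10 = 'k'
  'v' (pos 21) + 11 = pos 6 = 'g'
  'e' (pos 4) + 11 = pos 15 = 'p'
  'o' (pos 14) + 11 = pos 25 = 'z'
Result: zfykgpz

zfykgpz


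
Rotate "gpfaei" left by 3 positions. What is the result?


Input: "gpfaei", rotate left by 3
First 3 characters: "gpf"
Remaining characters: "aei"
Concatenate remaining + first: "aei" + "gpf" = "aeigpf"

aeigpf


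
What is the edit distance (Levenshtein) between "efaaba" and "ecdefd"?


Computing edit distance: "efaaba" -> "ecdefd"
DP table:
           e    c    d    e    f    d
      0    1    2    3    4    5    6
  e   1    0    1    2    3    4    5
  f   2    1    1    2    3    3    4
  a   3    2    2    2    3    4    4
  a   4    3    3    3    3    4    5
  b   5    4    4    4    4    4    5
  a   6    5    5    5    5    5    5
Edit distance = dp[6][6] = 5

5


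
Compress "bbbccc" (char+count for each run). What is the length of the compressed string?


Input: bbbccc
Runs:
  'b' x 3 => "b3"
  'c' x 3 => "c3"
Compressed: "b3c3"
Compressed length: 4

4


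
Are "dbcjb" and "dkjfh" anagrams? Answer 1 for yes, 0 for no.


Strings: "dbcjb", "dkjfh"
Sorted first:  bbcdj
Sorted second: dfhjk
Differ at position 0: 'b' vs 'd' => not anagrams

0


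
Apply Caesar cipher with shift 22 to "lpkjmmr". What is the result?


Caesar cipher: shift "lpkjmmr" by 22
  'l' (pos 11) + 22 = pos 7 = 'h'
  'p' (pos 15) + 22 = pos 11 = 'l'
  'k' (pos 10) + 22 = pos 6 = 'g'
  'j' (pos 9) + 22 = pos 5 = 'f'
  'm' (pos 12) + 22 = pos 8 = 'i'
  'm' (pos 12) + 22 = pos 8 = 'i'
  'r' (pos 17) + 22 = pos 13 = 'n'
Result: hlgfiin

hlgfiin


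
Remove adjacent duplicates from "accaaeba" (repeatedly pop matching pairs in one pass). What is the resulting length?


Input: accaaeba
Stack-based adjacent duplicate removal:
  Read 'a': push. Stack: a
  Read 'c': push. Stack: ac
  Read 'c': matches stack top 'c' => pop. Stack: a
  Read 'a': matches stack top 'a' => pop. Stack: (empty)
  Read 'a': push. Stack: a
  Read 'e': push. Stack: ae
  Read 'b': push. Stack: aeb
  Read 'a': push. Stack: aeba
Final stack: "aeba" (length 4)

4


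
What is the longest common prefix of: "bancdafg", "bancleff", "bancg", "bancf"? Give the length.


Words: bancdafg, bancleff, bancg, bancf
  Position 0: all 'b' => match
  Position 1: all 'a' => match
  Position 2: all 'n' => match
  Position 3: all 'c' => match
  Position 4: ('d', 'l', 'g', 'f') => mismatch, stop
LCP = "banc" (length 4)

4


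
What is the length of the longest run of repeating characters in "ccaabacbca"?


Input: "ccaabacbca"
Scanning for longest run:
  Position 1 ('c'): continues run of 'c', length=2
  Position 2 ('a'): new char, reset run to 1
  Position 3 ('a'): continues run of 'a', length=2
  Position 4 ('b'): new char, reset run to 1
  Position 5 ('a'): new char, reset run to 1
  Position 6 ('c'): new char, reset run to 1
  Position 7 ('b'): new char, reset run to 1
  Position 8 ('c'): new char, reset run to 1
  Position 9 ('a'): new char, reset run to 1
Longest run: 'c' with length 2

2


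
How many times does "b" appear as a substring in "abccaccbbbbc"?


Searching for "b" in "abccaccbbbbc"
Scanning each position:
  Position 0: "a" => no
  Position 1: "b" => MATCH
  Position 2: "c" => no
  Position 3: "c" => no
  Position 4: "a" => no
  Position 5: "c" => no
  Position 6: "c" => no
  Position 7: "b" => MATCH
  Position 8: "b" => MATCH
  Position 9: "b" => MATCH
  Position 10: "b" => MATCH
  Position 11: "c" => no
Total occurrences: 5

5


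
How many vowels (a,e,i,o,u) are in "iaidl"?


Input: iaidl
Checking each character:
  'i' at position 0: vowel (running total: 1)
  'a' at position 1: vowel (running total: 2)
  'i' at position 2: vowel (running total: 3)
  'd' at position 3: consonant
  'l' at position 4: consonant
Total vowels: 3

3


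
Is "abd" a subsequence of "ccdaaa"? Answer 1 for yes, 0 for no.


Check if "abd" is a subsequence of "ccdaaa"
Greedy scan:
  Position 0 ('c'): no match needed
  Position 1 ('c'): no match needed
  Position 2 ('d'): no match needed
  Position 3 ('a'): matches sub[0] = 'a'
  Position 4 ('a'): no match needed
  Position 5 ('a'): no match needed
Only matched 1/3 characters => not a subsequence

0


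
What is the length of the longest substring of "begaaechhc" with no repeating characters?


Input: "begaaechhc"
Sliding window (track last position of each char):
  Position 0 ('b'): window [0,0] length 1 -- new best
  Position 1 ('e'): window [0,1] length 2 -- new best
  Position 2 ('g'): window [0,2] length 3 -- new best
  Position 3 ('a'): window [0,3] length 4 -- new best
  Position 4 ('a'): repeat (last at 3), move window start to 4
  Position 4 ('a'): window [4,4] length 1
  Position 5 ('e'): window [4,5] length 2
  Position 6 ('c'): window [4,6] length 3
  Position 7 ('h'): window [4,7] length 4
  Position 8 ('h'): repeat (last at 7), move window start to 8
  Position 8 ('h'): window [8,8] length 1
  Position 9 ('c'): window [8,9] length 2
Longest substring with no repeats: "bega" with length 4

4


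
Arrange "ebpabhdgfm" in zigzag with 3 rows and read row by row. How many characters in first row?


Zigzag "ebpabhdgfm" into 3 rows:
Placing characters:
  'e' => row 0
  'b' => row 1
  'p' => row 2
  'a' => row 1
  'b' => row 0
  'h' => row 1
  'd' => row 2
  'g' => row 1
  'f' => row 0
  'm' => row 1
Rows:
  Row 0: "ebf"
  Row 1: "bahgm"
  Row 2: "pd"
First row length: 3

3


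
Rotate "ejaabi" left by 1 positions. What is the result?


Input: "ejaabi", rotate left by 1
First 1 characters: "e"
Remaining characters: "jaabi"
Concatenate remaining + first: "jaabi" + "e" = "jaabie"

jaabie


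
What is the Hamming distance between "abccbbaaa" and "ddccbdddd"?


Comparing "abccbbaaa" and "ddccbdddd" position by position:
  Position 0: 'a' vs 'd' => differ
  Position 1: 'b' vs 'd' => differ
  Position 2: 'c' vs 'c' => same
  Position 3: 'c' vs 'c' => same
  Position 4: 'b' vs 'b' => same
  Position 5: 'b' vs 'd' => differ
  Position 6: 'a' vs 'd' => differ
  Position 7: 'a' vs 'd' => differ
  Position 8: 'a' vs 'd' => differ
Total differences (Hamming distance): 6

6


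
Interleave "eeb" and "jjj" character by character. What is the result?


Interleaving "eeb" and "jjj":
  Position 0: 'e' from first, 'j' from second => "ej"
  Position 1: 'e' from first, 'j' from second => "ej"
  Position 2: 'b' from first, 'j' from second => "bj"
Result: ejejbj

ejejbj


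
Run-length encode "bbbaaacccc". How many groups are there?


Input: bbbaaacccc
Scanning for consecutive runs:
  Group 1: 'b' x 3 (positions 0-2)
  Group 2: 'a' x 3 (positions 3-5)
  Group 3: 'c' x 4 (positions 6-9)
Total groups: 3

3


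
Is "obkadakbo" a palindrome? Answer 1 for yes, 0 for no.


Input: obkadakbo
Reversed: obkadakbo
  Compare pos 0 ('o') with pos 8 ('o'): match
  Compare pos 1 ('b') with pos 7 ('b'): match
  Compare pos 2 ('k') with pos 6 ('k'): match
  Compare pos 3 ('a') with pos 5 ('a'): match
Result: palindrome

1


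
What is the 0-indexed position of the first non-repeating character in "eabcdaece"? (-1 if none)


Input: eabcdaece
Character frequencies:
  'a': 2
  'b': 1
  'c': 2
  'd': 1
  'e': 3
Scanning left to right for freq == 1:
  Position 0 ('e'): freq=3, skip
  Position 1 ('a'): freq=2, skip
  Position 2 ('b'): unique! => answer = 2

2


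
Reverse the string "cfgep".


Input: cfgep
Reading characters right to left:
  Position 4: 'p'
  Position 3: 'e'
  Position 2: 'g'
  Position 1: 'f'
  Position 0: 'c'
Reversed: pegfc

pegfc


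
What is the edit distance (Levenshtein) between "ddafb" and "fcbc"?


Computing edit distance: "ddafb" -> "fcbc"
DP table:
           f    c    b    c
      0    1    2    3    4
  d   1    1    2    3    4
  d   2    2    2    3    4
  a   3    3    3    3    4
  f   4    3    4    4    4
  b   5    4    4    4    5
Edit distance = dp[5][4] = 5

5


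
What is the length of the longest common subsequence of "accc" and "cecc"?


LCS of "accc" and "cecc"
DP table:
           c    e    c    c
      0    0    0    0    0
  a   0    0    0    0    0
  c   0    1    1    1    1
  c   0    1    1    2    2
  c   0    1    1    2    3
LCS length = dp[4][4] = 3

3


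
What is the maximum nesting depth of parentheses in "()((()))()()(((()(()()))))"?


Input: "()((()))()()(((()(()()))))"
Tracking depth:
  Position 0 '(': depth becomes 1
  Position 1 ')': depth becomes 0
  Position 2 '(': depth becomes 1
  Position 3 '(': depth becomes 2
  Position 4 '(': depth becomes 3
  Position 5 ')': depth becomes 2
  Position 6 ')': depth becomes 1
  Position 7 ')': depth becomes 0
  Position 8 '(': depth becomes 1
  Position 9 ')': depth becomes 0
  Position 10 '(': depth becomes 1
  Position 11 ')': depth becomes 0
  Position 12 '(': depth becomes 1
  Position 13 '(': depth becomes 2
  Position 14 '(': depth becomes 3
  Position 15 '(': depth becomes 4
  Position 16 ')': depth becomes 3
  Position 17 '(': depth becomes 4
  Position 18 '(': depth becomes 5
  Position 19 ')': depth becomes 4
  Position 20 '(': depth becomes 5
  Position 21 ')': depth becomes 4
  Position 22 ')': depth becomes 3
  Position 23 ')': depth becomes 2
  Position 24 ')': depth becomes 1
  Position 25 ')': depth becomes 0
Maximum depth reached: 5

5


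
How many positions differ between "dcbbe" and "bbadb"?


Comparing "dcbbe" and "bbadb" position by position:
  Position 0: 'd' vs 'b' => DIFFER
  Position 1: 'c' vs 'b' => DIFFER
  Position 2: 'b' vs 'a' => DIFFER
  Position 3: 'b' vs 'd' => DIFFER
  Position 4: 'e' vs 'b' => DIFFER
Positions that differ: 5

5


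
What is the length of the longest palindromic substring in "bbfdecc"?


Input: "bbfdecc"
Checking substrings for palindromes:
  [0:2] "bb" (len 2) => palindrome
  [5:7] "cc" (len 2) => palindrome
Longest palindromic substring: "bb" with length 2

2


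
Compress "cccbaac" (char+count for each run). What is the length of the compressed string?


Input: cccbaac
Runs:
  'c' x 3 => "c3"
  'b' x 1 => "b1"
  'a' x 2 => "a2"
  'c' x 1 => "c1"
Compressed: "c3b1a2c1"
Compressed length: 8

8


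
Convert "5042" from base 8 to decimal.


Input: "5042" in base 8
Positional expansion:
  Digit '5' (value 5) x 8^3 = 2560
  Digit '0' (value 0) x 8^2 = 0
  Digit '4' (value 4) x 8^1 = 32
  Digit '2' (value 2) x 8^0 = 2
Sum = 2594

2594


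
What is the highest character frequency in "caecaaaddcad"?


Input: caecaaaddcad
Character counts:
  'a': 5
  'c': 3
  'd': 3
  'e': 1
Maximum frequency: 5

5


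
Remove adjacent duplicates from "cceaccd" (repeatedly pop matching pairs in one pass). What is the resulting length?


Input: cceaccd
Stack-based adjacent duplicate removal:
  Read 'c': push. Stack: c
  Read 'c': matches stack top 'c' => pop. Stack: (empty)
  Read 'e': push. Stack: e
  Read 'a': push. Stack: ea
  Read 'c': push. Stack: eac
  Read 'c': matches stack top 'c' => pop. Stack: ea
  Read 'd': push. Stack: ead
Final stack: "ead" (length 3)

3


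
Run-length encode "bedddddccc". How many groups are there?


Input: bedddddccc
Scanning for consecutive runs:
  Group 1: 'b' x 1 (positions 0-0)
  Group 2: 'e' x 1 (positions 1-1)
  Group 3: 'd' x 5 (positions 2-6)
  Group 4: 'c' x 3 (positions 7-9)
Total groups: 4

4


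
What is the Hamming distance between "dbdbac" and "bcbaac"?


Comparing "dbdbac" and "bcbaac" position by position:
  Position 0: 'd' vs 'b' => differ
  Position 1: 'b' vs 'c' => differ
  Position 2: 'd' vs 'b' => differ
  Position 3: 'b' vs 'a' => differ
  Position 4: 'a' vs 'a' => same
  Position 5: 'c' vs 'c' => same
Total differences (Hamming distance): 4

4


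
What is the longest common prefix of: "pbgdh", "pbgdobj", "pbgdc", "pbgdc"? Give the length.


Words: pbgdh, pbgdobj, pbgdc, pbgdc
  Position 0: all 'p' => match
  Position 1: all 'b' => match
  Position 2: all 'g' => match
  Position 3: all 'd' => match
  Position 4: ('h', 'o', 'c', 'c') => mismatch, stop
LCP = "pbgd" (length 4)

4


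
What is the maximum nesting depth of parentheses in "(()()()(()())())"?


Input: "(()()()(()())())"
Tracking depth:
  Position 0 '(': depth becomes 1
  Position 1 '(': depth becomes 2
  Position 2 ')': depth becomes 1
  Position 3 '(': depth becomes 2
  Position 4 ')': depth becomes 1
  Position 5 '(': depth becomes 2
  Position 6 ')': depth becomes 1
  Position 7 '(': depth becomes 2
  Position 8 '(': depth becomes 3
  Position 9 ')': depth becomes 2
  Position 10 '(': depth becomes 3
  Position 11 ')': depth becomes 2
  Position 12 ')': depth becomes 1
  Position 13 '(': depth becomes 2
  Position 14 ')': depth becomes 1
  Position 15 ')': depth becomes 0
Maximum depth reached: 3

3


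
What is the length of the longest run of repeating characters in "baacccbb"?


Input: "baacccbb"
Scanning for longest run:
  Position 1 ('a'): new char, reset run to 1
  Position 2 ('a'): continues run of 'a', length=2
  Position 3 ('c'): new char, reset run to 1
  Position 4 ('c'): continues run of 'c', length=2
  Position 5 ('c'): continues run of 'c', length=3
  Position 6 ('b'): new char, reset run to 1
  Position 7 ('b'): continues run of 'b', length=2
Longest run: 'c' with length 3

3


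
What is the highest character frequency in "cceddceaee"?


Input: cceddceaee
Character counts:
  'a': 1
  'c': 3
  'd': 2
  'e': 4
Maximum frequency: 4

4


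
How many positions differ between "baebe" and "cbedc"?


Comparing "baebe" and "cbedc" position by position:
  Position 0: 'b' vs 'c' => DIFFER
  Position 1: 'a' vs 'b' => DIFFER
  Position 2: 'e' vs 'e' => same
  Position 3: 'b' vs 'd' => DIFFER
  Position 4: 'e' vs 'c' => DIFFER
Positions that differ: 4

4


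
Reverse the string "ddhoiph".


Input: ddhoiph
Reading characters right to left:
  Position 6: 'h'
  Position 5: 'p'
  Position 4: 'i'
  Position 3: 'o'
  Position 2: 'h'
  Position 1: 'd'
  Position 0: 'd'
Reversed: hpiohdd

hpiohdd


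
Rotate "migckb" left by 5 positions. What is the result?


Input: "migckb", rotate left by 5
First 5 characters: "migck"
Remaining characters: "b"
Concatenate remaining + first: "b" + "migck" = "bmigck"

bmigck


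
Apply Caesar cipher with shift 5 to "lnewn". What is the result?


Caesar cipher: shift "lnewn" by 5
  'l' (pos 11) + 5 = pos 16 = 'q'
  'n' (pos 13) + 5 = pos 18 = 's'
  'e' (pos 4) + 5 = pos 9 = 'j'
  'w' (pos 22) + 5 = pos 1 = 'b'
  'n' (pos 13) + 5 = pos 18 = 's'
Result: qsjbs

qsjbs


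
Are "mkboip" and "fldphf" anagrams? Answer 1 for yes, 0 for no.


Strings: "mkboip", "fldphf"
Sorted first:  bikmop
Sorted second: dffhlp
Differ at position 0: 'b' vs 'd' => not anagrams

0


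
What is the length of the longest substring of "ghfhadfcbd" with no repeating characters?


Input: "ghfhadfcbd"
Sliding window (track last position of each char):
  Position 0 ('g'): window [0,0] length 1 -- new best
  Position 1 ('h'): window [0,1] length 2 -- new best
  Position 2 ('f'): window [0,2] length 3 -- new best
  Position 3 ('h'): repeat (last at 1), move window start to 2
  Position 3 ('h'): window [2,3] length 2
  Position 4 ('a'): window [2,4] length 3
  Position 5 ('d'): window [2,5] length 4 -- new best
  Position 6 ('f'): repeat (last at 2), move window start to 3
  Position 6 ('f'): window [3,6] length 4
  Position 7 ('c'): window [3,7] length 5 -- new best
  Position 8 ('b'): window [3,8] length 6 -- new best
  Position 9 ('d'): repeat (last at 5), move window start to 6
  Position 9 ('d'): window [6,9] length 4
Longest substring with no repeats: "hadfcb" with length 6

6


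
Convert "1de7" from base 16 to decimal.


Input: "1de7" in base 16
Positional expansion:
  Digit '1' (value 1) x 16^3 = 4096
  Digit 'd' (value 13) x 16^2 = 3328
  Digit 'e' (value 14) x 16^1 = 224
  Digit '7' (value 7) x 16^0 = 7
Sum = 7655

7655


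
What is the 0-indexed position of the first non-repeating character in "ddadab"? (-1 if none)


Input: ddadab
Character frequencies:
  'a': 2
  'b': 1
  'd': 3
Scanning left to right for freq == 1:
  Position 0 ('d'): freq=3, skip
  Position 1 ('d'): freq=3, skip
  Position 2 ('a'): freq=2, skip
  Position 3 ('d'): freq=3, skip
  Position 4 ('a'): freq=2, skip
  Position 5 ('b'): unique! => answer = 5

5


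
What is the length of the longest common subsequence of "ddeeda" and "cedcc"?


LCS of "ddeeda" and "cedcc"
DP table:
           c    e    d    c    c
      0    0    0    0    0    0
  d   0    0    0    1    1    1
  d   0    0    0    1    1    1
  e   0    0    1    1    1    1
  e   0    0    1    1    1    1
  d   0    0    1    2    2    2
  a   0    0    1    2    2    2
LCS length = dp[6][5] = 2

2


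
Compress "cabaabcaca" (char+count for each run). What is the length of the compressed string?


Input: cabaabcaca
Runs:
  'c' x 1 => "c1"
  'a' x 1 => "a1"
  'b' x 1 => "b1"
  'a' x 2 => "a2"
  'b' x 1 => "b1"
  'c' x 1 => "c1"
  'a' x 1 => "a1"
  'c' x 1 => "c1"
  'a' x 1 => "a1"
Compressed: "c1a1b1a2b1c1a1c1a1"
Compressed length: 18

18


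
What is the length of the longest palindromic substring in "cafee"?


Input: "cafee"
Checking substrings for palindromes:
  [3:5] "ee" (len 2) => palindrome
Longest palindromic substring: "ee" with length 2

2


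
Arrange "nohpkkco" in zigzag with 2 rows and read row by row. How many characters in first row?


Zigzag "nohpkkco" into 2 rows:
Placing characters:
  'n' => row 0
  'o' => row 1
  'h' => row 0
  'p' => row 1
  'k' => row 0
  'k' => row 1
  'c' => row 0
  'o' => row 1
Rows:
  Row 0: "nhkc"
  Row 1: "opko"
First row length: 4

4


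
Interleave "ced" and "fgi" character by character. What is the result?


Interleaving "ced" and "fgi":
  Position 0: 'c' from first, 'f' from second => "cf"
  Position 1: 'e' from first, 'g' from second => "eg"
  Position 2: 'd' from first, 'i' from second => "di"
Result: cfegdi

cfegdi


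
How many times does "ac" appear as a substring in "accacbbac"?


Searching for "ac" in "accacbbac"
Scanning each position:
  Position 0: "ac" => MATCH
  Position 1: "cc" => no
  Position 2: "ca" => no
  Position 3: "ac" => MATCH
  Position 4: "cb" => no
  Position 5: "bb" => no
  Position 6: "ba" => no
  Position 7: "ac" => MATCH
Total occurrences: 3

3


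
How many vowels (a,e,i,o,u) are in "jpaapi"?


Input: jpaapi
Checking each character:
  'j' at position 0: consonant
  'p' at position 1: consonant
  'a' at position 2: vowel (running total: 1)
  'a' at position 3: vowel (running total: 2)
  'p' at position 4: consonant
  'i' at position 5: vowel (running total: 3)
Total vowels: 3

3


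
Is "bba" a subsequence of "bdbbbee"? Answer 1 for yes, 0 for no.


Check if "bba" is a subsequence of "bdbbbee"
Greedy scan:
  Position 0 ('b'): matches sub[0] = 'b'
  Position 1 ('d'): no match needed
  Position 2 ('b'): matches sub[1] = 'b'
  Position 3 ('b'): no match needed
  Position 4 ('b'): no match needed
  Position 5 ('e'): no match needed
  Position 6 ('e'): no match needed
Only matched 2/3 characters => not a subsequence

0
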